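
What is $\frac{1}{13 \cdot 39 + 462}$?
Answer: $\frac{1}{969} \approx 0.001032$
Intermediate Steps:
$\frac{1}{13 \cdot 39 + 462} = \frac{1}{507 + 462} = \frac{1}{969}$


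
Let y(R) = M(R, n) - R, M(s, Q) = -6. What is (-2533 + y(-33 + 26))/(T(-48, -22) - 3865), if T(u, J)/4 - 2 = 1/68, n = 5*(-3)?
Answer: 3587/5464 ≈ 0.65648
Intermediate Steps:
n = -15
T(u, J) = 137/17 (T(u, J) = 8 + 4/68 = 8 + 4*(1/68) = 8 + 1/17 = 137/17)
y(R) = -6 - R
(-2533 + y(-33 + 26))/(T(-48, -22) - 3865) = (-2533 + (-6 - (-33 + 26)))/(137/17 - 3865) = (-2533 + (-6 - 1*(-7)))/(-65568/17) = (-2533 + (-6 + 7))*(-17/65568) = (-2533 + 1)*(-17/65568) = -2532*(-17/65568) = 3587/5464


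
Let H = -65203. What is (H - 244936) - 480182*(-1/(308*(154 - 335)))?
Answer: -8645054577/27874 ≈ -3.1015e+5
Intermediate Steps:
(H - 244936) - 480182*(-1/(308*(154 - 335))) = (-65203 - 244936) - 480182*(-1/(308*(154 - 335))) = -310139 - 480182/((-181*(-308))) = -310139 - 480182/55748 = -310139 - 480182*1/55748 = -310139 - 240091/27874 = -8645054577/27874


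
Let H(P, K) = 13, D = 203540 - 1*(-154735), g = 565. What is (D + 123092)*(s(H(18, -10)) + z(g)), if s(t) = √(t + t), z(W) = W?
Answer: 271972355 + 481367*√26 ≈ 2.7443e+8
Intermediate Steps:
D = 358275 (D = 203540 + 154735 = 358275)
s(t) = √2*√t (s(t) = √(2*t) = √2*√t)
(D + 123092)*(s(H(18, -10)) + z(g)) = (358275 + 123092)*(√2*√13 + 565) = 481367*(√26 + 565) = 481367*(565 + √26) = 271972355 + 481367*√26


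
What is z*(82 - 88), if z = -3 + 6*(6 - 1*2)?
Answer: -126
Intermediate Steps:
z = 21 (z = -3 + 6*(6 - 2) = -3 + 6*4 = -3 + 24 = 21)
z*(82 - 88) = 21*(82 - 88) = 21*(-6) = -126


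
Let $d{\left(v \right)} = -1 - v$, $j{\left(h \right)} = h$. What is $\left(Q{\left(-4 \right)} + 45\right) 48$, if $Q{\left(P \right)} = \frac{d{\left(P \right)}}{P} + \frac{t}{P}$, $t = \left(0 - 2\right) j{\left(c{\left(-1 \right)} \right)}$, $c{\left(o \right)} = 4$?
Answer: $2220$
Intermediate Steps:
$t = -8$ ($t = \left(0 - 2\right) 4 = \left(-2\right) 4 = -8$)
$Q{\left(P \right)} = - \frac{8}{P} + \frac{-1 - P}{P}$ ($Q{\left(P \right)} = \frac{-1 - P}{P} - \frac{8}{P} = - \frac{8}{P} + \frac{-1 - P}{P}$)
$\left(Q{\left(-4 \right)} + 45\right) 48 = \left(\frac{-9 - -4}{-4} + 45\right) 48 = \left(- \frac{-9 + 4}{4} + 45\right) 48 = \left(\left(- \frac{1}{4}\right) \left(-5\right) + 45\right) 48 = \left(\frac{5}{4} + 45\right) 48 = \frac{185}{4} \cdot 48 = 2220$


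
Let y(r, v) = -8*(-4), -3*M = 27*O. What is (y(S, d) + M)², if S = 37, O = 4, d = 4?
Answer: 16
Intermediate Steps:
M = -36 (M = -9*4 = -⅓*108 = -36)
y(r, v) = 32
(y(S, d) + M)² = (32 - 36)² = (-4)² = 16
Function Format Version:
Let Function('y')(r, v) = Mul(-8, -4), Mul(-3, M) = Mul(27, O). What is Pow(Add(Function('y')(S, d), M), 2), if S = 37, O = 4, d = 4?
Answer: 16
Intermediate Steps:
M = -36 (M = Mul(Rational(-1, 3), Mul(27, 4)) = Mul(Rational(-1, 3), 108) = -36)
Function('y')(r, v) = 32
Pow(Add(Function('y')(S, d), M), 2) = Pow(Add(32, -36), 2) = Pow(-4, 2) = 16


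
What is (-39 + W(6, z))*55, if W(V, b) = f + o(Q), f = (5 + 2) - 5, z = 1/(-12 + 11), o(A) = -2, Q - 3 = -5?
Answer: -2145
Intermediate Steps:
Q = -2 (Q = 3 - 5 = -2)
z = -1 (z = 1/(-1) = -1)
f = 2 (f = 7 - 5 = 2)
W(V, b) = 0 (W(V, b) = 2 - 2 = 0)
(-39 + W(6, z))*55 = (-39 + 0)*55 = -39*55 = -2145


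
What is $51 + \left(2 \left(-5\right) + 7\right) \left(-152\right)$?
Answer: $507$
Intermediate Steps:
$51 + \left(2 \left(-5\right) + 7\right) \left(-152\right) = 51 + \left(-10 + 7\right) \left(-152\right) = 51 - -456 = 51 + 456 = 507$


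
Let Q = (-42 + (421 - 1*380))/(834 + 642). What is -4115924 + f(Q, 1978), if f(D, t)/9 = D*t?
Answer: -337506757/82 ≈ -4.1159e+6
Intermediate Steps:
Q = -1/1476 (Q = (-42 + (421 - 380))/1476 = (-42 + 41)*(1/1476) = -1*1/1476 = -1/1476 ≈ -0.00067751)
f(D, t) = 9*D*t (f(D, t) = 9*(D*t) = 9*D*t)
-4115924 + f(Q, 1978) = -4115924 + 9*(-1/1476)*1978 = -4115924 - 989/82 = -337506757/82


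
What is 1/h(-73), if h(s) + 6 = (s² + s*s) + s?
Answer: 1/10579 ≈ 9.4527e-5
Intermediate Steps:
h(s) = -6 + s + 2*s² (h(s) = -6 + ((s² + s*s) + s) = -6 + ((s² + s²) + s) = -6 + (2*s² + s) = -6 + (s + 2*s²) = -6 + s + 2*s²)
1/h(-73) = 1/(-6 - 73 + 2*(-73)²) = 1/(-6 - 73 + 2*5329) = 1/(-6 - 73 + 10658) = 1/10579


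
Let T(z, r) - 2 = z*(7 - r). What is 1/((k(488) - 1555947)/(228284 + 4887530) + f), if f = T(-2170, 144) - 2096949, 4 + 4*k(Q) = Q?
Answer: -2557907/4603356015812 ≈ -5.5566e-7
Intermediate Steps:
k(Q) = -1 + Q/4
T(z, r) = 2 + z*(7 - r)
f = -1799657 (f = (2 + 7*(-2170) - 1*144*(-2170)) - 2096949 = (2 - 15190 + 312480) - 2096949 = 297292 - 2096949 = -1799657)
1/((k(488) - 1555947)/(228284 + 4887530) + f) = 1/(((-1 + (¼)*488) - 1555947)/(228284 + 4887530) - 1799657) = 1/(((-1 + 122) - 1555947)/5115814 - 1799657) = 1/((121 - 1555947)*(1/5115814) - 1799657) = 1/(-1555826*1/5115814 - 1799657) = 1/(-777913/2557907 - 1799657) = 1/(-4603356015812/2557907) = -2557907/4603356015812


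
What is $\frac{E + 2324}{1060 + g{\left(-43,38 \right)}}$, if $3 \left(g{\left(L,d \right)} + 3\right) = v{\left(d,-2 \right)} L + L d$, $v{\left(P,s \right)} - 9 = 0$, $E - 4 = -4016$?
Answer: $- \frac{2532}{575} \approx -4.4035$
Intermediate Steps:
$E = -4012$ ($E = 4 - 4016 = -4012$)
$v{\left(P,s \right)} = 9$ ($v{\left(P,s \right)} = 9 + 0 = 9$)
$g{\left(L,d \right)} = -3 + 3 L + \frac{L d}{3}$ ($g{\left(L,d \right)} = -3 + \frac{9 L + L d}{3} = -3 + \left(3 L + \frac{L d}{3}\right) = -3 + 3 L + \frac{L d}{3}$)
$\frac{E + 2324}{1060 + g{\left(-43,38 \right)}} = \frac{-4012 + 2324}{1060 + \left(-3 + 3 \left(-43\right) + \frac{1}{3} \left(-43\right) 38\right)} = - \frac{1688}{1060 - \frac{2030}{3}} = - \frac{1688}{\frac{1150}{3}} = \left(-1688\right) \frac{3}{1150} = - \frac{2532}{575}$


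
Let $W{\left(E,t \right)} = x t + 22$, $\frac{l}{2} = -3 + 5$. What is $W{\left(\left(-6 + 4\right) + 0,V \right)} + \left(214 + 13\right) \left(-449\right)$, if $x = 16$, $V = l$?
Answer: $-101837$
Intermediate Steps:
$l = 4$ ($l = 2 \left(-3 + 5\right) = 2 \cdot 2 = 4$)
$V = 4$
$W{\left(E,t \right)} = 22 + 16 t$ ($W{\left(E,t \right)} = 16 t + 22 = 22 + 16 t$)
$W{\left(\left(-6 + 4\right) + 0,V \right)} + \left(214 + 13\right) \left(-449\right) = \left(22 + 16 \cdot 4\right) + \left(214 + 13\right) \left(-449\right) = \left(22 + 64\right) + 227 \left(-449\right) = 86 - 101923 = -101837$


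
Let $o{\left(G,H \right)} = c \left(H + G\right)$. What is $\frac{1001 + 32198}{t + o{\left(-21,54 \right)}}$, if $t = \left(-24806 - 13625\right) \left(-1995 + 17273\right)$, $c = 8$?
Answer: $- \frac{33199}{587148554} \approx -5.6543 \cdot 10^{-5}$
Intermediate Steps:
$t = -587148818$ ($t = \left(-38431\right) 15278 = -587148818$)
$o{\left(G,H \right)} = 8 G + 8 H$ ($o{\left(G,H \right)} = 8 \left(H + G\right) = 8 \left(G + H\right) = 8 G + 8 H$)
$\frac{1001 + 32198}{t + o{\left(-21,54 \right)}} = \frac{1001 + 32198}{-587148818 + \left(8 \left(-21\right) + 8 \cdot 54\right)} = \frac{33199}{-587148818 + \left(-168 + 432\right)} = \frac{33199}{-587148818 + 264} = \frac{33199}{-587148554} = 33199 \left(- \frac{1}{587148554}\right) = - \frac{33199}{587148554}$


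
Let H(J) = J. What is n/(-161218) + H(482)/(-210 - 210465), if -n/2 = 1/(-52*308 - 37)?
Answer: -69301784021/30290764350775 ≈ -0.0022879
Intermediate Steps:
n = 2/16053 (n = -2/(-52*308 - 37) = -2/(-16016 - 37) = -2/(-16053) = -2*(-1/16053) = 2/16053 ≈ 0.00012459)
n/(-161218) + H(482)/(-210 - 210465) = (2/16053)/(-161218) + 482/(-210 - 210465) = (2/16053)*(-1/161218) + 482/(-210675) = -1/1294016277 + 482*(-1/210675) = -1/1294016277 - 482/210675 = -69301784021/30290764350775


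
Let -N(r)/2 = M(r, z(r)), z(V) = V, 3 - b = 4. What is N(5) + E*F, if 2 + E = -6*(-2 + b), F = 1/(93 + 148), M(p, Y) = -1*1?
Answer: 498/241 ≈ 2.0664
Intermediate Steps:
b = -1 (b = 3 - 1*4 = 3 - 4 = -1)
M(p, Y) = -1
N(r) = 2 (N(r) = -2*(-1) = 2)
F = 1/241 ≈ 0.0041494
E = 16 (E = -2 - 6*(-2 - 1) = -2 - 6*(-3) = -2 + 18 = 16)
N(5) + E*F = 2 + 16*(1/241) = 2 + 16/241 = 498/241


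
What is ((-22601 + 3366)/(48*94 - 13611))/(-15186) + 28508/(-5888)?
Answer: -492409371749/101698576704 ≈ -4.8419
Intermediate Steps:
((-22601 + 3366)/(48*94 - 13611))/(-15186) + 28508/(-5888) = -19235/(4512 - 13611)*(-1/15186) + 28508*(-1/5888) = -19235/(-9099)*(-1/15186) - 7127/1472 = -19235*(-1/9099)*(-1/15186) - 7127/1472 = (19235/9099)*(-1/15186) - 7127/1472 = -19235/138177414 - 7127/1472 = -492409371749/101698576704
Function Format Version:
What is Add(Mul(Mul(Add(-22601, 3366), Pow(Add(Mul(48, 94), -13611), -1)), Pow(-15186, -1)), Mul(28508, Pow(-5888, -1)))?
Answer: Rational(-492409371749, 101698576704) ≈ -4.8419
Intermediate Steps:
Add(Mul(Mul(Add(-22601, 3366), Pow(Add(Mul(48, 94), -13611), -1)), Pow(-15186, -1)), Mul(28508, Pow(-5888, -1))) = Add(Mul(Mul(-19235, Pow(Add(4512, -13611), -1)), Rational(-1, 15186)), Mul(28508, Rational(-1, 5888))) = Add(Mul(Mul(-19235, Pow(-9099, -1)), Rational(-1, 15186)), Rational(-7127, 1472)) = Add(Mul(Mul(-19235, Rational(-1, 9099)), Rational(-1, 15186)), Rational(-7127, 1472)) = Add(Mul(Rational(19235, 9099), Rational(-1, 15186)), Rational(-7127, 1472)) = Add(Rational(-19235, 138177414), Rational(-7127, 1472)) = Rational(-492409371749, 101698576704)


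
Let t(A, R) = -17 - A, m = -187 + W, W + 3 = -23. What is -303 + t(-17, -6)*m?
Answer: -303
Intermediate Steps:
W = -26 (W = -3 - 23 = -26)
m = -213 (m = -187 - 26 = -213)
-303 + t(-17, -6)*m = -303 + (-17 - 1*(-17))*(-213) = -303 + (-17 + 17)*(-213) = -303 + 0*(-213) = -303 + 0 = -303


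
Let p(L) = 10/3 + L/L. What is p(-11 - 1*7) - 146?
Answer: -425/3 ≈ -141.67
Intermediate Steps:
p(L) = 13/3 (p(L) = 10*(⅓) + 1 = 10/3 + 1 = 13/3)
p(-11 - 1*7) - 146 = 13/3 - 146 = -425/3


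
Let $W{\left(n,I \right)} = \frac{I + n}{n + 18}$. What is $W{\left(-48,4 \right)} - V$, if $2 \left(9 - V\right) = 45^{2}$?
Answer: $\frac{30149}{30} \approx 1005.0$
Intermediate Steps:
$W{\left(n,I \right)} = \frac{I + n}{18 + n}$
$V = - \frac{2007}{2}$ ($V = 9 - \frac{45^{2}}{2} = 9 - \frac{2025}{2} = - \frac{2007}{2} \approx -1003.5$)
$W{\left(-48,4 \right)} - V = \frac{4 - 48}{18 - 48} - - \frac{2007}{2} = \frac{1}{-30} \left(-44\right) + \frac{2007}{2} = \left(- \frac{1}{30}\right) \left(-44\right) + \frac{2007}{2} = \frac{22}{15} + \frac{2007}{2} = \frac{30149}{30}$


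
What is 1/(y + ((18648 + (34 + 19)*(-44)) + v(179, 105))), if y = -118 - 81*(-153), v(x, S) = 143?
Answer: 1/28734 ≈ 3.4802e-5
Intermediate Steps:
y = 12275 (y = -118 + 12393 = 12275)
1/(y + ((18648 + (34 + 19)*(-44)) + v(179, 105))) = 1/(12275 + ((18648 + (34 + 19)*(-44)) + 143)) = 1/(12275 + ((18648 + 53*(-44)) + 143)) = 1/(12275 + ((18648 - 2332) + 143)) = 1/(12275 + (16316 + 143)) = 1/(12275 + 16459) = 1/28734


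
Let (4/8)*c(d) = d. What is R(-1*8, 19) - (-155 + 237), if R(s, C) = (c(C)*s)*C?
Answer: -5858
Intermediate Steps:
c(d) = 2*d
R(s, C) = 2*s*C² (R(s, C) = ((2*C)*s)*C = (2*C*s)*C = 2*s*C²)
R(-1*8, 19) - (-155 + 237) = 2*(-1*8)*19² - (-155 + 237) = 2*(-8)*361 - 1*82 = -5776 - 82 = -5858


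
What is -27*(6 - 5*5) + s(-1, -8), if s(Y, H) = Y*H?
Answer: 521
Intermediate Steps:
s(Y, H) = H*Y
-27*(6 - 5*5) + s(-1, -8) = -27*(6 - 5*5) - 8*(-1) = -27*(6 - 25) + 8 = -27*(-19) + 8 = 513 + 8 = 521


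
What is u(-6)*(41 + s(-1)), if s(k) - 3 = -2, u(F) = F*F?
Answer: 1512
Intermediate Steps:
u(F) = F²
s(k) = 1 (s(k) = 3 - 2 = 1)
u(-6)*(41 + s(-1)) = (-6)²*(41 + 1) = 36*42 = 1512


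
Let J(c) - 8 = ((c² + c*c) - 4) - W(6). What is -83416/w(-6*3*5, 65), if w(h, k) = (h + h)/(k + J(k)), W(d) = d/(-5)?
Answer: 888401254/225 ≈ 3.9484e+6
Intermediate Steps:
W(d) = -d/5 (W(d) = d*(-⅕) = -d/5)
J(c) = 26/5 + 2*c² (J(c) = 8 + (((c² + c*c) - 4) - (-1)*6/5) = 8 + (((c² + c²) - 4) - 1*(-6/5)) = 8 + ((2*c² - 4) + 6/5) = 8 + ((-4 + 2*c²) + 6/5) = 8 + (-14/5 + 2*c²) = 26/5 + 2*c²)
w(h, k) = 2*h/(26/5 + k + 2*k²) (w(h, k) = (h + h)/(k + (26/5 + 2*k²)) = (2*h)/(26/5 + k + 2*k²) = 2*h/(26/5 + k + 2*k²))
-83416/w(-6*3*5, 65) = -83416/(10*(-6*3*5)/(26 + 5*65 + 10*65²)) = -83416/(10*(-18*5)/(26 + 325 + 10*4225)) = -83416/(10*(-90)/(26 + 325 + 42250)) = -83416/(10*(-90)/42601) = -83416/(10*(-90)*(1/42601)) = -83416/(-900/42601) = -83416*(-42601/900) = 888401254/225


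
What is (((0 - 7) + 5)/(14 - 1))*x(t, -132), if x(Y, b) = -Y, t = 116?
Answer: 232/13 ≈ 17.846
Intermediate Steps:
(((0 - 7) + 5)/(14 - 1))*x(t, -132) = (((0 - 7) + 5)/(14 - 1))*(-1*116) = ((-7 + 5)/13)*(-116) = -2*1/13*(-116) = -2/13*(-116) = 232/13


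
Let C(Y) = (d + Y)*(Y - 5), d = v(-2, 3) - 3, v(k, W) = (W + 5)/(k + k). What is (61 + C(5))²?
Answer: 3721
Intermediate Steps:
v(k, W) = (5 + W)/(2*k) (v(k, W) = (5 + W)/((2*k)) = (5 + W)*(1/(2*k)) = (5 + W)/(2*k))
d = -5 (d = (½)*(5 + 3)/(-2) - 3 = (½)*(-½)*8 - 3 = -2 - 3 = -5)
C(Y) = (-5 + Y)² (C(Y) = (-5 + Y)*(Y - 5) = (-5 + Y)*(-5 + Y) = (-5 + Y)²)
(61 + C(5))² = (61 + (25 + 5² - 10*5))² = (61 + (25 + 25 - 50))² = (61 + 0)² = 61² = 3721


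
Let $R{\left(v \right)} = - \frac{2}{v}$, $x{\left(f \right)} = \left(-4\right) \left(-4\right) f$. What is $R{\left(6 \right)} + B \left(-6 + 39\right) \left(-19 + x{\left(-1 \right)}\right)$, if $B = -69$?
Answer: $\frac{239084}{3} \approx 79695.0$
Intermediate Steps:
$x{\left(f \right)} = 16 f$
$R{\left(6 \right)} + B \left(-6 + 39\right) \left(-19 + x{\left(-1 \right)}\right) = - \frac{2}{6} - 69 \left(-6 + 39\right) \left(-19 + 16 \left(-1\right)\right) = \left(-2\right) \frac{1}{6} - 69 \cdot 33 \left(-19 - 16\right) = - \frac{1}{3} - 69 \cdot 33 \left(-35\right) = - \frac{1}{3} - -79695 = - \frac{1}{3} + 79695 = \frac{239084}{3}$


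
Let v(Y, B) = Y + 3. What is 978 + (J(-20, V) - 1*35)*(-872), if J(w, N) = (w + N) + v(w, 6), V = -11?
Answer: 73354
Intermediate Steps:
v(Y, B) = 3 + Y
J(w, N) = 3 + N + 2*w (J(w, N) = (w + N) + (3 + w) = (N + w) + (3 + w) = 3 + N + 2*w)
978 + (J(-20, V) - 1*35)*(-872) = 978 + ((3 - 11 + 2*(-20)) - 1*35)*(-872) = 978 + ((3 - 11 - 40) - 35)*(-872) = 978 + (-48 - 35)*(-872) = 978 - 83*(-872) = 978 + 72376 = 73354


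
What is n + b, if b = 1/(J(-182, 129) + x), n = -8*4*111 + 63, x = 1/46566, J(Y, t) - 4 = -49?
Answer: -7311137907/2095469 ≈ -3489.0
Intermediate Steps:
J(Y, t) = -45 (J(Y, t) = 4 - 49 = -45)
x = 1/46566 ≈ 2.1475e-5
n = -3489 (n = -32*111 + 63 = -3552 + 63 = -3489)
b = -46566/2095469 (b = 1/(-45 + 1/46566) = 1/(-2095469/46566) = -46566/2095469 ≈ -0.022222)
n + b = -3489 - 46566/2095469 = -7311137907/2095469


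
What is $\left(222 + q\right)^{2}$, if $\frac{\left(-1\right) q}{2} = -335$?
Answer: $795664$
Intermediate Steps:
$q = 670$ ($q = \left(-2\right) \left(-335\right) = 670$)
$\left(222 + q\right)^{2} = \left(222 + 670\right)^{2} = 892^{2} = 795664$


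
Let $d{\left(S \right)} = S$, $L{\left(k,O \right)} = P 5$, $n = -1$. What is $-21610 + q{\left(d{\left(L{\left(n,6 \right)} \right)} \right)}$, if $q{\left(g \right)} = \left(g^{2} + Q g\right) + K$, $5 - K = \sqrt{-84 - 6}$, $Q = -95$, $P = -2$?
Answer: $-20555 - 3 i \sqrt{10} \approx -20555.0 - 9.4868 i$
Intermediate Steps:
$L{\left(k,O \right)} = -10$ ($L{\left(k,O \right)} = \left(-2\right) 5 = -10$)
$K = 5 - 3 i \sqrt{10}$ ($K = 5 - \sqrt{-84 - 6} = 5 - \sqrt{-90} = 5 - 3 i \sqrt{10} \approx 5.0 - 9.4868 i$)
$q{\left(g \right)} = 5 + g^{2} - 95 g - 3 i \sqrt{10}$ ($q{\left(g \right)} = \left(g^{2} - 95 g\right) + \left(5 - 3 i \sqrt{10}\right) = 5 + g^{2} - 95 g - 3 i \sqrt{10}$)
$-21610 + q{\left(d{\left(L{\left(n,6 \right)} \right)} \right)} = -21610 + \left(5 + \left(-10\right)^{2} - -950 - 3 i \sqrt{10}\right) = -21610 + \left(5 + 100 + 950 - 3 i \sqrt{10}\right) = -21610 + \left(1055 - 3 i \sqrt{10}\right) = -20555 - 3 i \sqrt{10}$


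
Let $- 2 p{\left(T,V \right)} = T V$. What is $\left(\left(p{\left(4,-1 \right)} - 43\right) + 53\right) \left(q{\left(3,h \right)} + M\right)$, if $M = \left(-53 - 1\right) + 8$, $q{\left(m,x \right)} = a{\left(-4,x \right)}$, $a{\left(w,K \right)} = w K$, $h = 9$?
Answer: $-984$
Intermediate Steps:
$p{\left(T,V \right)} = - \frac{T V}{2}$
$a{\left(w,K \right)} = K w$
$q{\left(m,x \right)} = - 4 x$ ($q{\left(m,x \right)} = x \left(-4\right) = - 4 x$)
$M = -46$ ($M = -54 + 8 = -46$)
$\left(\left(p{\left(4,-1 \right)} - 43\right) + 53\right) \left(q{\left(3,h \right)} + M\right) = \left(\left(\left(- \frac{1}{2}\right) 4 \left(-1\right) - 43\right) + 53\right) \left(\left(-4\right) 9 - 46\right) = \left(\left(2 - 43\right) + 53\right) \left(-36 - 46\right) = \left(-41 + 53\right) \left(-82\right) = 12 \left(-82\right) = -984$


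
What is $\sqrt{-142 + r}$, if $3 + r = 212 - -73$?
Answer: $2 \sqrt{35} \approx 11.832$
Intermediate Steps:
$r = 282$ ($r = -3 + \left(212 - -73\right) = -3 + \left(212 + 73\right) = -3 + 285 = 282$)
$\sqrt{-142 + r} = \sqrt{-142 + 282} = \sqrt{140} = 2 \sqrt{35}$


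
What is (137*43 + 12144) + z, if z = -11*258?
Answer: 15197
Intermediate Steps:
z = -2838
(137*43 + 12144) + z = (137*43 + 12144) - 2838 = (5891 + 12144) - 2838 = 18035 - 2838 = 15197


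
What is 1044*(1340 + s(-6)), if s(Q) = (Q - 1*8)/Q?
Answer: 1401396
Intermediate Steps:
s(Q) = (-8 + Q)/Q (s(Q) = (Q - 8)/Q = (-8 + Q)/Q)
1044*(1340 + s(-6)) = 1044*(1340 + (-8 - 6)/(-6)) = 1044*(1340 - 1/6*(-14)) = 1044*(1340 + 7/3) = 1044*(4027/3) = 1401396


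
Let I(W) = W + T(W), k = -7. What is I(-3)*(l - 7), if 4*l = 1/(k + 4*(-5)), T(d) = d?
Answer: 757/18 ≈ 42.056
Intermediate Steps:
I(W) = 2*W (I(W) = W + W = 2*W)
l = -1/108 (l = 1/(4*(-7 + 4*(-5))) = 1/(4*(-7 - 20)) = (1/4)/(-27) = (1/4)*(-1/27) = -1/108 ≈ -0.0092593)
I(-3)*(l - 7) = (2*(-3))*(-1/108 - 7) = -6*(-757/108) = 757/18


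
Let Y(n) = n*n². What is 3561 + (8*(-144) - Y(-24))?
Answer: 16233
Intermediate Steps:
Y(n) = n³
3561 + (8*(-144) - Y(-24)) = 3561 + (8*(-144) - 1*(-24)³) = 3561 + (-1152 - 1*(-13824)) = 3561 + (-1152 + 13824) = 3561 + 12672 = 16233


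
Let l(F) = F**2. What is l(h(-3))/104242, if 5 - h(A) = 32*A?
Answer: 10201/104242 ≈ 0.097859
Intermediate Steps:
h(A) = 5 - 32*A
l(h(-3))/104242 = (5 - 32*(-3))**2/104242 = (5 + 96)**2*(1/104242) = 101**2*(1/104242) = 10201*(1/104242) = 10201/104242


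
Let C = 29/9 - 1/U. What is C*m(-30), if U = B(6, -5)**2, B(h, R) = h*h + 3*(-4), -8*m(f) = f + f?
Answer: 9275/384 ≈ 24.154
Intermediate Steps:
m(f) = -f/4 (m(f) = -(f + f)/8 = -f/4)
B(h, R) = -12 + h**2 (B(h, R) = h**2 - 12 = -12 + h**2)
U = 576 (U = (-12 + 6**2)**2 = (-12 + 36)**2 = 24**2 = 576)
C = 1855/576 (C = 29/9 - 1/576 = 1855/576 ≈ 3.2205)
C*m(-30) = 1855*(-1/4*(-30))/576 = (1855/576)*(15/2) = 9275/384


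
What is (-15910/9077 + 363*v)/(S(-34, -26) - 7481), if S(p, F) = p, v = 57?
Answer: -187796297/68213655 ≈ -2.7531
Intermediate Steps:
(-15910/9077 + 363*v)/(S(-34, -26) - 7481) = (-15910/9077 + 363*57)/(-34 - 7481) = (-15910*1/9077 + 20691)/(-7515) = (-15910/9077 + 20691)*(-1/7515) = (187796297/9077)*(-1/7515) = -187796297/68213655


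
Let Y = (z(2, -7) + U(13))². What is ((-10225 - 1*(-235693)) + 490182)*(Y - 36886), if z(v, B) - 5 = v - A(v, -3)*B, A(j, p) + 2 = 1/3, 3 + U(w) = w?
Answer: -79131328900/3 ≈ -2.6377e+10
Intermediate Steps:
U(w) = -3 + w
A(j, p) = -5/3 (A(j, p) = -2 + 1/3 = -2 + ⅓ = -5/3)
z(v, B) = 5 + v + 5*B/3 (z(v, B) = 5 + (v - (-5)*B/3) = 5 + (v + 5*B/3) = 5 + v + 5*B/3)
Y = 256/9 (Y = ((5 + 2 + (5/3)*(-7)) + (-3 + 13))² = ((5 + 2 - 35/3) + 10)² = (-14/3 + 10)² = (16/3)² = 256/9 ≈ 28.444)
((-10225 - 1*(-235693)) + 490182)*(Y - 36886) = ((-10225 - 1*(-235693)) + 490182)*(256/9 - 36886) = ((-10225 + 235693) + 490182)*(-331718/9) = (225468 + 490182)*(-331718/9) = 715650*(-331718/9) = -79131328900/3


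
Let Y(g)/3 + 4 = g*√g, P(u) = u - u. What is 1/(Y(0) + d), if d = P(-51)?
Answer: -1/12 ≈ -0.083333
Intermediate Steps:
P(u) = 0
Y(g) = -12 + 3*g^(3/2) (Y(g) = -12 + 3*(g*√g) = -12 + 3*g^(3/2))
d = 0
1/(Y(0) + d) = 1/((-12 + 3*0^(3/2)) + 0) = 1/((-12 + 3*0) + 0) = 1/((-12 + 0) + 0) = 1/(-12 + 0) = 1/(-12) = -1/12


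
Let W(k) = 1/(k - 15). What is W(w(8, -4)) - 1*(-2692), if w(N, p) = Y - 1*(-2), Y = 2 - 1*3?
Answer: 37687/14 ≈ 2691.9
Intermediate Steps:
Y = -1 (Y = 2 - 3 = -1)
w(N, p) = 1 (w(N, p) = -1 - 1*(-2) = -1 + 2 = 1)
W(k) = 1/(-15 + k)
W(w(8, -4)) - 1*(-2692) = 1/(-15 + 1) - 1*(-2692) = 1/(-14) + 2692 = -1/14 + 2692 = 37687/14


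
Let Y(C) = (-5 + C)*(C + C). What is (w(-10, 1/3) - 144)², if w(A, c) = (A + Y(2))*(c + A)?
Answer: 42436/9 ≈ 4715.1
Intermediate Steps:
Y(C) = 2*C*(-5 + C) (Y(C) = (-5 + C)*(2*C) = 2*C*(-5 + C))
w(A, c) = (-12 + A)*(A + c) (w(A, c) = (A + 2*2*(-5 + 2))*(c + A) = (A + 2*2*(-3))*(A + c) = (A - 12)*(A + c) = (-12 + A)*(A + c))
(w(-10, 1/3) - 144)² = (((-10)² - 12*(-10) - 12/3 - 10/3) - 144)² = ((100 + 120 - 12*⅓ - 10*⅓) - 144)² = ((100 + 120 - 4 - 10/3) - 144)² = (638/3 - 144)² = (206/3)² = 42436/9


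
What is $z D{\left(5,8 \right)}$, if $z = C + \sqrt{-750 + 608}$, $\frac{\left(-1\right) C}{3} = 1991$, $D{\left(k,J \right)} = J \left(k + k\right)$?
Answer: $-477840 + 80 i \sqrt{142} \approx -4.7784 \cdot 10^{5} + 953.31 i$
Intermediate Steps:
$D{\left(k,J \right)} = 2 J k$ ($D{\left(k,J \right)} = J 2 k = 2 J k$)
$C = -5973$ ($C = \left(-3\right) 1991 = -5973$)
$z = -5973 + i \sqrt{142}$ ($z = -5973 + \sqrt{-750 + 608} = -5973 + \sqrt{-142} = -5973 + i \sqrt{142} \approx -5973.0 + 11.916 i$)
$z D{\left(5,8 \right)} = \left(-5973 + i \sqrt{142}\right) 2 \cdot 8 \cdot 5 = \left(-5973 + i \sqrt{142}\right) 80 = -477840 + 80 i \sqrt{142}$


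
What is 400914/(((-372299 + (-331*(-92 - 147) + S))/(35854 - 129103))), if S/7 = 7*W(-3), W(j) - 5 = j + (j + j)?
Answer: 18692414793/146693 ≈ 1.2743e+5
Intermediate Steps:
W(j) = 5 + 3*j (W(j) = 5 + (j + (j + j)) = 5 + (j + 2*j) = 5 + 3*j)
S = -196 (S = 7*(7*(5 + 3*(-3))) = 7*(7*(5 - 9)) = 7*(7*(-4)) = 7*(-28) = -196)
400914/(((-372299 + (-331*(-92 - 147) + S))/(35854 - 129103))) = 400914/(((-372299 + (-331*(-92 - 147) - 196))/(35854 - 129103))) = 400914/(((-372299 + (-331*(-239) - 196))/(-93249))) = 400914/(((-372299 + (79109 - 196))*(-1/93249))) = 400914/(((-372299 + 78913)*(-1/93249))) = 400914/((-293386*(-1/93249))) = 400914/(293386/93249) = 400914*(93249/293386) = 18692414793/146693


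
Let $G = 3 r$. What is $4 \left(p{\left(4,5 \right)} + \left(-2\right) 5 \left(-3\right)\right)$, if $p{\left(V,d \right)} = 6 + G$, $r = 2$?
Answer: $168$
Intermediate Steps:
$G = 6$ ($G = 3 \cdot 2 = 6$)
$p{\left(V,d \right)} = 12$ ($p{\left(V,d \right)} = 6 + 6 = 12$)
$4 \left(p{\left(4,5 \right)} + \left(-2\right) 5 \left(-3\right)\right) = 4 \left(12 + \left(-2\right) 5 \left(-3\right)\right) = 4 \left(12 - -30\right) = 4 \left(12 + 30\right) = 4 \cdot 42 = 168$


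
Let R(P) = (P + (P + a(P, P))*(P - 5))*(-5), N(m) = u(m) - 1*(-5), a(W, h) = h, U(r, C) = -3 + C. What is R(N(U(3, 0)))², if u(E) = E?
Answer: 2500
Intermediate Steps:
N(m) = 5 + m (N(m) = m - 1*(-5) = m + 5 = 5 + m)
R(P) = -5*P - 10*P*(-5 + P) (R(P) = (P + (P + P)*(P - 5))*(-5) = (P + (2*P)*(-5 + P))*(-5) = (P + 2*P*(-5 + P))*(-5) = -5*P - 10*P*(-5 + P))
R(N(U(3, 0)))² = (5*(5 + (-3 + 0))*(9 - 2*(5 + (-3 + 0))))² = (5*(5 - 3)*(9 - 2*(5 - 3)))² = (5*2*(9 - 2*2))² = (5*2*(9 - 4))² = (5*2*5)² = 50² = 2500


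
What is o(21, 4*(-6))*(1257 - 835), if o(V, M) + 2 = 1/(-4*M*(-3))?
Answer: -121747/144 ≈ -845.46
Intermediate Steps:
o(V, M) = -2 + 1/(12*M) (o(V, M) = -2 + 1/(-4*M*(-3)) = -2 + 1/(12*M))
o(21, 4*(-6))*(1257 - 835) = (-2 + 1/(12*((4*(-6)))))*(1257 - 835) = (-2 + (1/12)/(-24))*422 = (-2 + (1/12)*(-1/24))*422 = (-2 - 1/288)*422 = -577/288*422 = -121747/144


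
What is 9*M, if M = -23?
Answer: -207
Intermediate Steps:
9*M = 9*(-23) = -207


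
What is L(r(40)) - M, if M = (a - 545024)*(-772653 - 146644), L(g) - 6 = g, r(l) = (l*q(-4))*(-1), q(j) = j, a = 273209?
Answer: -249878713889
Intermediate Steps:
r(l) = 4*l (r(l) = (l*(-4))*(-1) = -4*l*(-1) = 4*l)
L(g) = 6 + g
M = 249878714055 (M = (273209 - 545024)*(-772653 - 146644) = -271815*(-919297) = 249878714055)
L(r(40)) - M = (6 + 4*40) - 1*249878714055 = (6 + 160) - 249878714055 = 166 - 249878714055 = -249878713889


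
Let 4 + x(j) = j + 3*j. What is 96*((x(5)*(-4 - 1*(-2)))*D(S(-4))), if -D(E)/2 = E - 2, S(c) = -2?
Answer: -24576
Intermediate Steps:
x(j) = -4 + 4*j (x(j) = -4 + (j + 3*j) = -4 + 4*j)
D(E) = 4 - 2*E (D(E) = -2*(E - 2) = -2*(-2 + E) = 4 - 2*E)
96*((x(5)*(-4 - 1*(-2)))*D(S(-4))) = 96*(((-4 + 4*5)*(-4 - 1*(-2)))*(4 - 2*(-2))) = 96*(((-4 + 20)*(-4 + 2))*(4 + 4)) = 96*((16*(-2))*8) = 96*(-32*8) = 96*(-256) = -24576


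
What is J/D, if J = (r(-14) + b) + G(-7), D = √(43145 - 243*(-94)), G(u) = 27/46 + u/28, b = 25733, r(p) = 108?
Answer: 2377403*√65987/6070804 ≈ 100.60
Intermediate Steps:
G(u) = 27/46 + u/28 (G(u) = 27*(1/46) + u*(1/28) = 27/46 + u/28)
D = √65987 (D = √(43145 + 22842) = √65987 ≈ 256.88)
J = 2377403/92 (J = (108 + 25733) + (27/46 + (1/28)*(-7)) = 25841 + (27/46 - ¼) = 25841 + 31/92 = 2377403/92 ≈ 25841.)
J/D = 2377403/(92*(√65987)) = 2377403*(√65987/65987)/92 = 2377403*√65987/6070804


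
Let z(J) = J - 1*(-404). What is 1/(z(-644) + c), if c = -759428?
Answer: -1/759668 ≈ -1.3164e-6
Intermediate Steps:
z(J) = 404 + J (z(J) = J + 404 = 404 + J)
1/(z(-644) + c) = 1/((404 - 644) - 759428) = 1/(-240 - 759428) = 1/(-759668) = -1/759668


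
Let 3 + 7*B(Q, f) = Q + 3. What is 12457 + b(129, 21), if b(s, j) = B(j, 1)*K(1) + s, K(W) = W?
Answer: 12589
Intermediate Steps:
B(Q, f) = Q/7 (B(Q, f) = -3/7 + (Q + 3)/7 = -3/7 + (3 + Q)/7 = -3/7 + (3/7 + Q/7) = Q/7)
b(s, j) = s + j/7 (b(s, j) = (j/7)*1 + s = j/7 + s = s + j/7)
12457 + b(129, 21) = 12457 + (129 + (1/7)*21) = 12457 + (129 + 3) = 12457 + 132 = 12589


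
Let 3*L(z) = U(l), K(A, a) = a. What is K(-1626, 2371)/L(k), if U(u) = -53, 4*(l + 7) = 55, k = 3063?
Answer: -7113/53 ≈ -134.21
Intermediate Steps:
l = 27/4 (l = -7 + (1/4)*55 = -7 + 55/4 = 27/4 ≈ 6.7500)
L(z) = -53/3 (L(z) = (1/3)*(-53) = -53/3)
K(-1626, 2371)/L(k) = 2371/(-53/3) = 2371*(-3/53) = -7113/53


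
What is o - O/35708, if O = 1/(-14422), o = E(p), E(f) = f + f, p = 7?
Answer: 7209730865/514980776 ≈ 14.000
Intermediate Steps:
E(f) = 2*f
o = 14 (o = 2*7 = 14)
O = -1/14422 ≈ -6.9338e-5
o - O/35708 = 14 - (-1)/(14422*35708) = 14 - 1*(-1/514980776) = 14 + 1/514980776 = 7209730865/514980776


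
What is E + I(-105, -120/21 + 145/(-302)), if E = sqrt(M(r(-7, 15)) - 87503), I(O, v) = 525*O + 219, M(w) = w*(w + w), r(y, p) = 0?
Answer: -54906 + I*sqrt(87503) ≈ -54906.0 + 295.81*I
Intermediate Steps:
M(w) = 2*w**2 (M(w) = w*(2*w) = 2*w**2)
I(O, v) = 219 + 525*O
E = I*sqrt(87503) (E = sqrt(2*0**2 - 87503) = sqrt(2*0 - 87503) = sqrt(0 - 87503) = sqrt(-87503) = I*sqrt(87503) ≈ 295.81*I)
E + I(-105, -120/21 + 145/(-302)) = I*sqrt(87503) + (219 + 525*(-105)) = I*sqrt(87503) + (219 - 55125) = I*sqrt(87503) - 54906 = -54906 + I*sqrt(87503)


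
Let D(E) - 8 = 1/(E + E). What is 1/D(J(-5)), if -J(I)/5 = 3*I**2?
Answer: 750/5999 ≈ 0.12502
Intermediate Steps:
J(I) = -15*I**2
D(E) = 8 + 1/(2*E) (D(E) = 8 + 1/(E + E) = 8 + 1/(2*E))
1/D(J(-5)) = 1/(8 + 1/(2*((-15*(-5)**2)))) = 1/(8 + 1/(2*((-15*25)))) = 1/(8 + (1/2)/(-375)) = 1/(8 + (1/2)*(-1/375)) = 1/(8 - 1/750) = 1/(5999/750) = 750/5999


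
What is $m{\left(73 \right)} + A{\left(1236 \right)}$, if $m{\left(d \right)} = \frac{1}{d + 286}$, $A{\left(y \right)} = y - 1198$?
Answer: $\frac{13643}{359} \approx 38.003$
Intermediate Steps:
$A{\left(y \right)} = -1198 + y$
$m{\left(d \right)} = \frac{1}{286 + d}$
$m{\left(73 \right)} + A{\left(1236 \right)} = \frac{1}{286 + 73} + \left(-1198 + 1236\right) = \frac{1}{359} + 38 = \frac{13643}{359}$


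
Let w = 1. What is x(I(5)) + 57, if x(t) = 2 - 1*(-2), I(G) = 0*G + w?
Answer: 61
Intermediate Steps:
I(G) = 1 (I(G) = 0*G + 1 = 0 + 1 = 1)
x(t) = 4 (x(t) = 2 + 2 = 4)
x(I(5)) + 57 = 4 + 57 = 61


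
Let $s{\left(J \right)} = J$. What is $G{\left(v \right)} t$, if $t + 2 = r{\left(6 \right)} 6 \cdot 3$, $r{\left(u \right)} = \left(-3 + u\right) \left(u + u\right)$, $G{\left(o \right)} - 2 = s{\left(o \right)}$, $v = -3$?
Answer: $-646$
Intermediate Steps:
$G{\left(o \right)} = 2 + o$
$r{\left(u \right)} = 2 u \left(-3 + u\right)$ ($r{\left(u \right)} = \left(-3 + u\right) 2 u = 2 u \left(-3 + u\right)$)
$t = 646$ ($t = -2 + 2 \cdot 6 \left(-3 + 6\right) 6 \cdot 3 = -2 + 2 \cdot 6 \cdot 3 \cdot 18 = -2 + 36 \cdot 18 = -2 + 648 = 646$)
$G{\left(v \right)} t = \left(2 - 3\right) 646 = \left(-1\right) 646 = -646$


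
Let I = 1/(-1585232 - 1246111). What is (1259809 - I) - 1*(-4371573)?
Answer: 15944374006027/2831343 ≈ 5.6314e+6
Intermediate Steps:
I = -1/2831343 (I = 1/(-2831343) = -1/2831343 ≈ -3.5319e-7)
(1259809 - I) - 1*(-4371573) = (1259809 - 1*(-1/2831343)) - 1*(-4371573) = (1259809 + 1/2831343) + 4371573 = 3566951393488/2831343 + 4371573 = 15944374006027/2831343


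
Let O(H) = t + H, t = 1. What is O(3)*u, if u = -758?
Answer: -3032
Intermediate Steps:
O(H) = 1 + H
O(3)*u = (1 + 3)*(-758) = 4*(-758) = -3032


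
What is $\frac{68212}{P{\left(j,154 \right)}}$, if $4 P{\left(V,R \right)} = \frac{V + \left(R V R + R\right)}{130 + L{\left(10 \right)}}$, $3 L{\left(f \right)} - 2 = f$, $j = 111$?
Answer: $\frac{36561632}{2632741} \approx 13.887$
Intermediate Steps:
$L{\left(f \right)} = \frac{2}{3} + \frac{f}{3}$
$P{\left(V,R \right)} = \frac{R}{536} + \frac{V}{536} + \frac{V R^{2}}{536}$ ($P{\left(V,R \right)} = \frac{\left(V + \left(R V R + R\right)\right) \frac{1}{130 + \left(\frac{2}{3} + \frac{1}{3} \cdot 10\right)}}{4} = \frac{\left(V + \left(V R^{2} + R\right)\right) \frac{1}{130 + \left(\frac{2}{3} + \frac{10}{3}\right)}}{4} = \frac{\left(V + \left(R + V R^{2}\right)\right) \frac{1}{130 + 4}}{4} = \frac{\left(R + V + V R^{2}\right) \frac{1}{134}}{4} = \frac{\frac{R}{134} + \frac{V}{134} + \frac{V R^{2}}{134}}{4} = \frac{R}{536} + \frac{V}{536} + \frac{V R^{2}}{536}$)
$\frac{68212}{P{\left(j,154 \right)}} = \frac{68212}{\frac{1}{536} \cdot 154 + \frac{1}{536} \cdot 111 + \frac{1}{536} \cdot 111 \cdot 154^{2}} = \frac{68212}{\frac{77}{268} + \frac{111}{536} + \frac{1}{536} \cdot 111 \cdot 23716} = \frac{68212}{\frac{77}{268} + \frac{111}{536} + \frac{658119}{134}} = \frac{68212}{\frac{2632741}{536}} = 68212 \cdot \frac{536}{2632741} = \frac{36561632}{2632741}$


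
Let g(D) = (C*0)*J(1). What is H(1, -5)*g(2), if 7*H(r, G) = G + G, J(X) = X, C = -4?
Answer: 0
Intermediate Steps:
H(r, G) = 2*G/7 (H(r, G) = (G + G)/7 = (2*G)/7 = 2*G/7)
g(D) = 0 (g(D) = -4*0*1 = 0*1 = 0)
H(1, -5)*g(2) = ((2/7)*(-5))*0 = -10/7*0 = 0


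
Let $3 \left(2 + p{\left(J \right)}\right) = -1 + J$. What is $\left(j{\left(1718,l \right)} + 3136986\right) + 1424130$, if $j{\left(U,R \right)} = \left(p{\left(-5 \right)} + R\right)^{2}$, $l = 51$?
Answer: $4563325$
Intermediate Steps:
$p{\left(J \right)} = - \frac{7}{3} + \frac{J}{3}$ ($p{\left(J \right)} = -2 + \frac{-1 + J}{3} = -2 + \left(- \frac{1}{3} + \frac{J}{3}\right) = - \frac{7}{3} + \frac{J}{3}$)
$j{\left(U,R \right)} = \left(-4 + R\right)^{2}$ ($j{\left(U,R \right)} = \left(\left(- \frac{7}{3} + \frac{1}{3} \left(-5\right)\right) + R\right)^{2} = \left(\left(- \frac{7}{3} - \frac{5}{3}\right) + R\right)^{2} = \left(-4 + R\right)^{2}$)
$\left(j{\left(1718,l \right)} + 3136986\right) + 1424130 = \left(\left(-4 + 51\right)^{2} + 3136986\right) + 1424130 = \left(47^{2} + 3136986\right) + 1424130 = \left(2209 + 3136986\right) + 1424130 = 3139195 + 1424130 = 4563325$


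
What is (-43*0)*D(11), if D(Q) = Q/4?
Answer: 0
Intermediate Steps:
D(Q) = Q/4 (D(Q) = Q*(1/4) = Q/4)
(-43*0)*D(11) = (-43*0)*((1/4)*11) = 0*(11/4) = 0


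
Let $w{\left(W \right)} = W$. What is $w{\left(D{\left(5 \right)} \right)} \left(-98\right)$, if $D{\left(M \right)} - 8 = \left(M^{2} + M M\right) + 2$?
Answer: $-5880$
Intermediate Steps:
$D{\left(M \right)} = 10 + 2 M^{2}$ ($D{\left(M \right)} = 8 + \left(\left(M^{2} + M M\right) + 2\right) = 8 + \left(\left(M^{2} + M^{2}\right) + 2\right) = 8 + \left(2 M^{2} + 2\right) = 8 + \left(2 + 2 M^{2}\right) = 10 + 2 M^{2}$)
$w{\left(D{\left(5 \right)} \right)} \left(-98\right) = \left(10 + 2 \cdot 5^{2}\right) \left(-98\right) = \left(10 + 2 \cdot 25\right) \left(-98\right) = \left(10 + 50\right) \left(-98\right) = 60 \left(-98\right) = -5880$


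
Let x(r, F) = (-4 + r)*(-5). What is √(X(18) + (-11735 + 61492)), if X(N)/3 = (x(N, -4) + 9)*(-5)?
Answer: 4*√3167 ≈ 225.10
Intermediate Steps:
x(r, F) = 20 - 5*r
X(N) = -435 + 75*N (X(N) = 3*(((20 - 5*N) + 9)*(-5)) = 3*((29 - 5*N)*(-5)) = 3*(-145 + 25*N) = -435 + 75*N)
√(X(18) + (-11735 + 61492)) = √((-435 + 75*18) + (-11735 + 61492)) = √((-435 + 1350) + 49757) = √(915 + 49757) = √50672 = 4*√3167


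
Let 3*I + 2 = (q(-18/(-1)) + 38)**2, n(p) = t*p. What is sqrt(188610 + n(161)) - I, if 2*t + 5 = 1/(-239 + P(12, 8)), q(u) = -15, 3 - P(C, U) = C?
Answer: -527/3 + sqrt(2893873529)/124 ≈ 258.16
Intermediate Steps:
P(C, U) = 3 - C
t = -1241/496 (t = -5/2 + 1/(2*(-239 + (3 - 1*12))) = -5/2 + 1/(2*(-239 + (3 - 12))) = -5/2 + 1/(2*(-239 - 9)) = -5/2 + (1/2)/(-248) = -5/2 + (1/2)*(-1/248) = -5/2 - 1/496 = -1241/496 ≈ -2.5020)
n(p) = -1241*p/496
I = 527/3 (I = -2/3 + (-15 + 38)**2/3 = -2/3 + (1/3)*23**2 = -2/3 + (1/3)*529 = -2/3 + 529/3 = 527/3 ≈ 175.67)
sqrt(188610 + n(161)) - I = sqrt(188610 - 1241/496*161) - 1*527/3 = sqrt(188610 - 199801/496) - 527/3 = sqrt(93350759/496) - 527/3 = sqrt(2893873529)/124 - 527/3 = -527/3 + sqrt(2893873529)/124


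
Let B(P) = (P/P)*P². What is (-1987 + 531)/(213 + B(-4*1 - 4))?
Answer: -1456/277 ≈ -5.2563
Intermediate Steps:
B(P) = P² (B(P) = 1*P² = P²)
(-1987 + 531)/(213 + B(-4*1 - 4)) = (-1987 + 531)/(213 + (-4*1 - 4)²) = -1456/(213 + (-4 - 4)²) = -1456/(213 + (-8)²) = -1456/(213 + 64) = -1456/277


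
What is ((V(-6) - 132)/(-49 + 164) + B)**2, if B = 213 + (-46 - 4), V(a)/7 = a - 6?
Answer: 343323841/13225 ≈ 25960.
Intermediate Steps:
V(a) = -42 + 7*a (V(a) = 7*(a - 6) = 7*(-6 + a) = -42 + 7*a)
B = 163 (B = 213 - 50 = 163)
((V(-6) - 132)/(-49 + 164) + B)**2 = (((-42 + 7*(-6)) - 132)/(-49 + 164) + 163)**2 = (((-42 - 42) - 132)/115 + 163)**2 = ((-84 - 132)*(1/115) + 163)**2 = (-216*1/115 + 163)**2 = (-216/115 + 163)**2 = (18529/115)**2 = 343323841/13225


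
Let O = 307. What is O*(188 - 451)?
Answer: -80741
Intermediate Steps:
O*(188 - 451) = 307*(188 - 451) = 307*(-263) = -80741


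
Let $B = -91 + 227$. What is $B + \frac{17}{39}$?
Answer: $\frac{5321}{39} \approx 136.44$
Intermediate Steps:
$B = 136$
$B + \frac{17}{39} = 136 + \frac{17}{39} = \frac{5321}{39}$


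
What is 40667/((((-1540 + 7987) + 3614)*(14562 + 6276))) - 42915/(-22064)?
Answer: 4499037502829/2312871133776 ≈ 1.9452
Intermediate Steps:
40667/((((-1540 + 7987) + 3614)*(14562 + 6276))) - 42915/(-22064) = 40667/(((6447 + 3614)*20838)) - 42915*(-1/22064) = 40667/((10061*20838)) + 42915/22064 = 40667/209651118 + 42915/22064 = 4499037502829/2312871133776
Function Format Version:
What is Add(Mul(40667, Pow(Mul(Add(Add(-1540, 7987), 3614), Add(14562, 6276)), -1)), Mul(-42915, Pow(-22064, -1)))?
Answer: Rational(4499037502829, 2312871133776) ≈ 1.9452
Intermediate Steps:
Add(Mul(40667, Pow(Mul(Add(Add(-1540, 7987), 3614), Add(14562, 6276)), -1)), Mul(-42915, Pow(-22064, -1))) = Add(Mul(40667, Pow(Mul(Add(6447, 3614), 20838), -1)), Mul(-42915, Rational(-1, 22064))) = Add(Mul(40667, Pow(Mul(10061, 20838), -1)), Rational(42915, 22064)) = Add(Mul(40667, Pow(209651118, -1)), Rational(42915, 22064)) = Add(Mul(40667, Rational(1, 209651118)), Rational(42915, 22064)) = Add(Rational(40667, 209651118), Rational(42915, 22064)) = Rational(4499037502829, 2312871133776)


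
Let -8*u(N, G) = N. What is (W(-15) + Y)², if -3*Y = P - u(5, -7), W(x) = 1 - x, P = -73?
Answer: 103041/64 ≈ 1610.0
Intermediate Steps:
u(N, G) = -N/8
Y = 193/8 (Y = -(-73 - (-1)*5/8)/3 = -(-73 - 1*(-5/8))/3 = -(-73 + 5/8)/3 = -⅓*(-579/8) = 193/8 ≈ 24.125)
(W(-15) + Y)² = ((1 - 1*(-15)) + 193/8)² = ((1 + 15) + 193/8)² = (16 + 193/8)² = (321/8)² = 103041/64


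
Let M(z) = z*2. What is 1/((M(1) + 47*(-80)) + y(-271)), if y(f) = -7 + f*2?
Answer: -1/4307 ≈ -0.00023218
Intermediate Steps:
y(f) = -7 + 2*f
M(z) = 2*z
1/((M(1) + 47*(-80)) + y(-271)) = 1/((2*1 + 47*(-80)) + (-7 + 2*(-271))) = 1/((2 - 3760) + (-7 - 542)) = 1/(-3758 - 549) = 1/(-4307) = -1/4307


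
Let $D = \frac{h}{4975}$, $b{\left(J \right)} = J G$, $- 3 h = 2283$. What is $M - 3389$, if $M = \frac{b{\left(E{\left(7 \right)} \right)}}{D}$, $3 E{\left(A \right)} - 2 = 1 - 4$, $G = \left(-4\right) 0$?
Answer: $-3389$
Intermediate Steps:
$h = -761$ ($h = \left(- \frac{1}{3}\right) 2283 = -761$)
$G = 0$
$E{\left(A \right)} = - \frac{1}{3}$ ($E{\left(A \right)} = \frac{2}{3} + \frac{1 - 4}{3} = \frac{2}{3} + \frac{1}{3} \left(-3\right) = \frac{2}{3} - 1 = - \frac{1}{3}$)
$b{\left(J \right)} = 0$ ($b{\left(J \right)} = J 0 = 0$)
$D = - \frac{761}{4975} \approx -0.15296$
$M = 0$ ($M = \frac{0}{- \frac{761}{4975}} = 0 \left(- \frac{4975}{761}\right) = 0$)
$M - 3389 = 0 - 3389 = -3389$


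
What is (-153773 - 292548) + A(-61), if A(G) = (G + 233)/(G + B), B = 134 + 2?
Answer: -33473903/75 ≈ -4.4632e+5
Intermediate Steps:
B = 136
A(G) = (233 + G)/(136 + G) (A(G) = (G + 233)/(G + 136) = (233 + G)/(136 + G))
(-153773 - 292548) + A(-61) = (-153773 - 292548) + (233 - 61)/(136 - 61) = -446321 + 172/75 = -33473903/75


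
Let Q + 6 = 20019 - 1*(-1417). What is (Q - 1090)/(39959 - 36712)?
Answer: 20340/3247 ≈ 6.2642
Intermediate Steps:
Q = 21430 (Q = -6 + (20019 - 1*(-1417)) = -6 + (20019 + 1417) = -6 + 21436 = 21430)
(Q - 1090)/(39959 - 36712) = (21430 - 1090)/(39959 - 36712) = 20340/3247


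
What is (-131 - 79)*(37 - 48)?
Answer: 2310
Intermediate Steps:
(-131 - 79)*(37 - 48) = -210*(-11) = 2310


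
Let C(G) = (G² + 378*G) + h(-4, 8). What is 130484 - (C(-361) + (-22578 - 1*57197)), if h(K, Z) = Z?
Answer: 216388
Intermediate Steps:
C(G) = 8 + G² + 378*G (C(G) = (G² + 378*G) + 8 = 8 + G² + 378*G)
130484 - (C(-361) + (-22578 - 1*57197)) = 130484 - ((8 + (-361)² + 378*(-361)) + (-22578 - 1*57197)) = 130484 - ((8 + 130321 - 136458) + (-22578 - 57197)) = 130484 - (-6129 - 79775) = 130484 - 1*(-85904) = 130484 + 85904 = 216388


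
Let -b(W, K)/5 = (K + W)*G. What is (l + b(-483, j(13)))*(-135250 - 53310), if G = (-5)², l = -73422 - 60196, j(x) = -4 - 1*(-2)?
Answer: 13763560080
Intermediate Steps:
j(x) = -2 (j(x) = -4 + 2 = -2)
l = -133618
G = 25
b(W, K) = -125*K - 125*W (b(W, K) = -5*(K + W)*25 = -5*(25*K + 25*W) = -125*K - 125*W)
(l + b(-483, j(13)))*(-135250 - 53310) = (-133618 + (-125*(-2) - 125*(-483)))*(-135250 - 53310) = (-133618 + (250 + 60375))*(-188560) = (-133618 + 60625)*(-188560) = -72993*(-188560) = 13763560080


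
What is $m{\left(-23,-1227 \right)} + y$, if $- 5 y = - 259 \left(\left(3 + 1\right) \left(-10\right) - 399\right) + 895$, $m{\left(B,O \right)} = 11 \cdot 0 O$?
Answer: $- \frac{114596}{5} \approx -22919.0$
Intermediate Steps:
$m{\left(B,O \right)} = 0$ ($m{\left(B,O \right)} = 0 O = 0$)
$y = - \frac{114596}{5}$ ($y = - \frac{- 259 \left(\left(3 + 1\right) \left(-10\right) - 399\right) + 895}{5} = - \frac{- 259 \left(4 \left(-10\right) - 399\right) + 895}{5} = - \frac{- 259 \left(-40 - 399\right) + 895}{5} = - \frac{\left(-259\right) \left(-439\right) + 895}{5} = - \frac{113701 + 895}{5} = \left(- \frac{1}{5}\right) 114596 = - \frac{114596}{5} \approx -22919.0$)
$m{\left(-23,-1227 \right)} + y = 0 - \frac{114596}{5} = - \frac{114596}{5}$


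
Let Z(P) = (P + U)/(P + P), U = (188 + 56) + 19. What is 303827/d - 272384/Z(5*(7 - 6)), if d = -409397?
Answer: -278803337529/27429599 ≈ -10164.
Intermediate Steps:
U = 263 (U = 244 + 19 = 263)
Z(P) = (263 + P)/(2*P) (Z(P) = (P + 263)/(P + P) = (263 + P)/((2*P)) = (263 + P)*(1/(2*P)) = (263 + P)/(2*P))
303827/d - 272384/Z(5*(7 - 6)) = 303827/(-409397) - 272384*10*(7 - 6)/(263 + 5*(7 - 6)) = 303827*(-1/409397) - 272384*10/(263 + 5*1) = -303827/409397 - 272384*10/(263 + 5) = -303827/409397 - 272384/((½)*(⅕)*268) = -303827/409397 - 272384/134/5 = -303827/409397 - 272384*5/134 = -303827/409397 - 680960/67 = -278803337529/27429599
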